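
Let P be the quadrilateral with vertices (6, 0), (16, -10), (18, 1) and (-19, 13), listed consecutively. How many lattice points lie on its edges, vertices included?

Summing gcd(|Δx|,|Δy|) over the edges gives the boundary count: gcd(10,10) + gcd(2,11) + gcd(37,12) + gcd(25,13) = 10+1+1+1 = 13.

13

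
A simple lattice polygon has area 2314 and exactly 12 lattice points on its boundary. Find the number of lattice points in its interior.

2309

Pick's theorem A = I + B/2 − 1 rearranges to I = A − B/2 + 1 = 2314 − 12/2 + 1 = 2309.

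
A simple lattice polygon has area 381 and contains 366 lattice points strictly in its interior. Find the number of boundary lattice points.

Pick's theorem gives A = I + B/2 − 1, so B = 2(A − I + 1) = 2(381 − 366 + 1) = 32.

32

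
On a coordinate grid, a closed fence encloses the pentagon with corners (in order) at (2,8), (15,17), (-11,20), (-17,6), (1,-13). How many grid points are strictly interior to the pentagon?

The shoelace formula gives twice the area as |[2·17 − 15·8] + [15·20 − (-11)·17] + [(-11)·6 − (-17)·20] + [(-17)·(-13) − 1·6] + [1·8 − 2·(-13)]| = 924, so the area is 462.
Summing gcd(|Δx|,|Δy|) over the edges gives the boundary count: gcd(13,9) + gcd(26,3) + gcd(6,14) + gcd(18,19) + gcd(1,21) = 1+1+2+1+1 = 6.
Pick's theorem gives I = A − B/2 + 1 = 462 − 6/2 + 1 = 460.

460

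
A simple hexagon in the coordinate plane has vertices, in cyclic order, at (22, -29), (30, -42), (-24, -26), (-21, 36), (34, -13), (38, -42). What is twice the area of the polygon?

The shoelace formula gives twice the area as |[22·(-42) − 30·(-29)] + [30·(-26) − (-24)·(-42)] + [(-24)·36 − (-21)·(-26)] + [(-21)·(-13) − 34·36] + [34·(-42) − 38·(-13)] + [38·(-29) − 22·(-42)]| = 5315, so the area is 2657.5.

5315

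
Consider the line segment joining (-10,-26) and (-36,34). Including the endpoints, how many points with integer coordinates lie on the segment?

The number of lattice points on a segment between lattice points is gcd(|Δx|,|Δy|) + 1 = gcd(26,60) + 1 = 2 + 1 = 3.

3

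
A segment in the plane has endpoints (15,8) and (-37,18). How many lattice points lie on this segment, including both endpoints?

3

The number of lattice points on a segment between lattice points is gcd(|Δx|,|Δy|) + 1 = gcd(52,10) + 1 = 2 + 1 = 3.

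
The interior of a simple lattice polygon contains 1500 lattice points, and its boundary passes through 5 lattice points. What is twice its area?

3003

By Pick's theorem, A = I + B/2 − 1 = 1500 + 5/2 − 1 = 3003/2.
Hence 2A = 3003.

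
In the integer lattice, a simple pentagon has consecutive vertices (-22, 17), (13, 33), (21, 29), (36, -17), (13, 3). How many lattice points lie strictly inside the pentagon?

1018

By the shoelace formula, twice the signed area is |[(-22)·33 − 13·17] + [13·29 − 21·33] + [21·(-17) − 36·29] + [36·3 − 13·(-17)] + [13·17 − (-22)·3]| = 2048, so the area is 1024.
The number of boundary lattice points is Σ gcd(|Δx|,|Δy|) = gcd(35,16) + gcd(8,4) + gcd(15,46) + gcd(23,20) + gcd(35,14) = 1+4+1+1+7 = 14.
By Pick's theorem A = I + B/2 − 1, so I = 1024 − 14/2 + 1 = 1018.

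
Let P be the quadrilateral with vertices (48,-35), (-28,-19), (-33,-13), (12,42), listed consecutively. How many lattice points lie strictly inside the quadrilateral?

Using the shoelace formula, 2A = |(48·(-19) − (-28)·(-35)) + ((-28)·(-13) − (-33)·(-19)) + ((-33)·42 − 12·(-13)) + (12·(-35) − 48·42)| = 5821, so the area is 5821/2.
The number of boundary lattice points is Σ gcd(|Δx|,|Δy|) = gcd(76,16) + gcd(5,6) + gcd(45,55) + gcd(36,77) = 4+1+5+1 = 11.
By Pick's theorem A = I + B/2 − 1, so I = 5821/2 − 11/2 + 1 = 2906.

2906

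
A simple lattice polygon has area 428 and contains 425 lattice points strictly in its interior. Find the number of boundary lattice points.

8

Pick's theorem gives A = I + B/2 − 1, so B = 2(A − I + 1) = 2(428 − 425 + 1) = 8.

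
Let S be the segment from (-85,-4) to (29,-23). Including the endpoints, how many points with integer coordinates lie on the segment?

The number of lattice points on a segment between lattice points is gcd(|Δx|,|Δy|) + 1 = gcd(114,19) + 1 = 19 + 1 = 20.

20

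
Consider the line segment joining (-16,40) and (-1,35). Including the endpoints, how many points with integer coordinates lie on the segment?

The number of lattice points on a segment between lattice points is gcd(|Δx|,|Δy|) + 1 = gcd(15,5) + 1 = 5 + 1 = 6.

6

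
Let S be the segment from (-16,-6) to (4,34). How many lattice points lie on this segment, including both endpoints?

The number of lattice points on a segment between lattice points is gcd(|Δx|,|Δy|) + 1 = gcd(20,40) + 1 = 20 + 1 = 21.

21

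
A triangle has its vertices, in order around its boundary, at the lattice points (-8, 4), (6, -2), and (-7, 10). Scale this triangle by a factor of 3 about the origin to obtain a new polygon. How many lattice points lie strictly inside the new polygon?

400

Using the shoelace formula, 2A = |[(-8)·(-2) − 6·4] + [6·10 − (-7)·(-2)] + [(-7)·4 − (-8)·10]| = 90, so the area is 45.
The number of boundary lattice points is Σ gcd(|Δx|,|Δy|) = gcd(14,6) + gcd(13,12) + gcd(1,6) = 2+1+1 = 4.
Scaling by 3 multiplies the area by 3² = 9 (so the new area is 405) and multiplies the boundary lattice-point count by 3, giving 12.
By Pick's theorem, the interior count of the dilated polygon is 405 − 12/2 + 1 = 400.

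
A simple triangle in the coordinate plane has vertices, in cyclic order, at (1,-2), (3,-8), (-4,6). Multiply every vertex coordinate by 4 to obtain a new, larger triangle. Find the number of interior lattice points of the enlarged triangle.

Using the shoelace formula, 2A = |(1·(-8) − 3·(-2)) + (3·6 − (-4)·(-8)) + ((-4)·(-2) − 1·6)| = 14, so the area is 7.
The number of boundary lattice points is Σ gcd(|Δx|,|Δy|) = gcd(2,6) + gcd(7,14) + gcd(5,8) = 2+7+1 = 10.
Scaling by 4 multiplies the area by 4² = 16 (so the new area is 112) and multiplies the boundary lattice-point count by 4, giving 40.
By Pick's theorem, the interior count of the dilated polygon is 112 − 40/2 + 1 = 93.

93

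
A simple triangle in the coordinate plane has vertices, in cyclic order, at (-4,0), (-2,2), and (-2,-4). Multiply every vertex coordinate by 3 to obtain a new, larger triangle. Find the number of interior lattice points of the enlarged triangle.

Using the shoelace formula, 2A = |[(-4)·2 − (-2)·0] + [(-2)·(-4) − (-2)·2] + [(-2)·0 − (-4)·(-4)]| = 12, so the area is 6.
Along each edge there are gcd(|Δx|,|Δy|)+1 lattice points, so counting each shared vertex once the boundary has gcd(2,2) + gcd(0,6) + gcd(2,4) = 2+6+2 = 10.
Scaling by 3 multiplies the area by 3² = 9 (so the new area is 54) and multiplies the boundary lattice-point count by 3, giving 30.
By Pick's theorem, the interior count of the dilated polygon is 54 − 30/2 + 1 = 40.

40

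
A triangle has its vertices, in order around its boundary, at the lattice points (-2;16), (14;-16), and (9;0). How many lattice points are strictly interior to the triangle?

By the shoelace formula, twice the signed area is |[(-2)·(-16) − 14·16] + [14·0 − 9·(-16)] + [9·16 − (-2)·0]| = 96, so the area is 48.
The number of boundary lattice points is Σ gcd(|Δx|,|Δy|) = gcd(16,32) + gcd(5,16) + gcd(11,16) = 16+1+1 = 18.
By Pick's theorem A = I + B/2 − 1, so I = 48 − 18/2 + 1 = 40.

40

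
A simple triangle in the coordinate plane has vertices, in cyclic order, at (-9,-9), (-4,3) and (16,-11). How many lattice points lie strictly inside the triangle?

154

The shoelace formula gives twice the area as |((-9)·3 − (-4)·(-9)) + ((-4)·(-11) − 16·3) + (16·(-9) − (-9)·(-11))| = 310, so the area is 155.
Summing gcd(|Δx|,|Δy|) over the edges gives the boundary count: gcd(5,12) + gcd(20,14) + gcd(25,2) = 1+2+1 = 4.
By Pick's theorem A = I + B/2 − 1, so I = 155 − 4/2 + 1 = 154.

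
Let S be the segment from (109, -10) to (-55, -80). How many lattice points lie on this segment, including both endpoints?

The number of lattice points on a segment between lattice points is gcd(|Δx|,|Δy|) + 1 = gcd(164,70) + 1 = 2 + 1 = 3.

3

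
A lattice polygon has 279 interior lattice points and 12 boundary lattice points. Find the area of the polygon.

By Pick's theorem, A = I + B/2 − 1 = 279 + 12/2 − 1 = 284.

284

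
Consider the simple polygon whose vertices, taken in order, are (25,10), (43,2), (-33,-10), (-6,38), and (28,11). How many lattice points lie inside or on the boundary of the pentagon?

1598

Using the shoelace formula, 2A = |[25·2 − 43·10] + [43·(-10) − (-33)·2] + [(-33)·38 − (-6)·(-10)] + [(-6)·11 − 28·38] + [28·10 − 25·11]| = 3183, so the area is 1591.5.
Summing gcd(|Δx|,|Δy|) over the edges gives the boundary count: gcd(18,8) + gcd(76,12) + gcd(27,48) + gcd(34,27) + gcd(3,1) = 2+4+3+1+1 = 11.
Pick's theorem gives I = A − B/2 + 1 = 1591.5 − 11/2 + 1 = 1587, so the closed region contains I + B = 1587 + 11 = 1598 lattice points.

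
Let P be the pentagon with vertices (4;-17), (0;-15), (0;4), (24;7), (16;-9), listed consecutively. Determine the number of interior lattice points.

343

The shoelace formula gives twice the area as |[4·(-15) − 0·(-17)] + [0·4 − 0·(-15)] + [0·7 − 24·4] + [24·(-9) − 16·7] + [16·(-17) − 4·(-9)]| = 720, so the area is 360.
Along each edge there are gcd(|Δx|,|Δy|)+1 lattice points, so counting each shared vertex once the boundary has gcd(4,2) + gcd(0,19) + gcd(24,3) + gcd(8,16) + gcd(12,8) = 2+19+3+8+4 = 36.
By Pick's theorem A = I + B/2 − 1, so I = 360 − 36/2 + 1 = 343.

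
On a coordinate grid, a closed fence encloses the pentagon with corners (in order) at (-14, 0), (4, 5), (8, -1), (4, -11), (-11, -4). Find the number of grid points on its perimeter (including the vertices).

7

The number of boundary lattice points is Σ gcd(|Δx|,|Δy|) = gcd(18,5) + gcd(4,6) + gcd(4,10) + gcd(15,7) + gcd(3,4) = 1+2+2+1+1 = 7.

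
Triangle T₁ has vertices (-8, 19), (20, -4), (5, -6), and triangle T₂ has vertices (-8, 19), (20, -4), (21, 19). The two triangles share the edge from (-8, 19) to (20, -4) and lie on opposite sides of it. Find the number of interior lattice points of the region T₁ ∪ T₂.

519

The union is the simple quadrilateral with vertices (-8, 19), (5, -6), (20, -4), (21, 19) in order.
Using the shoelace formula, 2A = |((-8)·(-6) − 5·19) + (5·(-4) − 20·(-6)) + (20·19 − 21·(-4)) + (21·19 − (-8)·19)| = 1068, so the area is 534.
Along each edge there are gcd(|Δx|,|Δy|)+1 lattice points, so counting each shared vertex once the boundary has gcd(13,25) + gcd(15,2) + gcd(1,23) + gcd(29,0) = 1+1+1+29 = 32.
By Pick's theorem I = A − B/2 + 1 = 534 − 32/2 + 1 = 519.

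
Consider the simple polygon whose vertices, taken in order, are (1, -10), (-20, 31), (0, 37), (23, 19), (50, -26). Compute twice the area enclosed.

The shoelace formula gives twice the area as |(1·31 − (-20)·(-10)) + ((-20)·37 − 0·31) + (0·19 − 23·37) + (23·(-26) − 50·19) + (50·(-10) − 1·(-26))| = 3782, so the area is 1891.

3782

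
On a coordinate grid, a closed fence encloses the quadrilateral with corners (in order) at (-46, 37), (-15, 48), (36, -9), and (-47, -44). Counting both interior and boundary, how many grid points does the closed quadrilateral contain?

By the shoelace formula, twice the signed area is |((-46)·48 − (-15)·37) + ((-15)·(-9) − 36·48) + (36·(-44) − (-47)·(-9)) + ((-47)·37 − (-46)·(-44))| = 9016, so the area is 4508.
Along each edge there are gcd(|Δx|,|Δy|)+1 lattice points, so counting each shared vertex once the boundary has gcd(31,11) + gcd(51,57) + gcd(83,35) + gcd(1,81) = 1+3+1+1 = 6.
Pick's theorem gives I = A − B/2 + 1 = 4508 − 6/2 + 1 = 4506, so the closed region contains I + B = 4506 + 6 = 4512 lattice points.

4512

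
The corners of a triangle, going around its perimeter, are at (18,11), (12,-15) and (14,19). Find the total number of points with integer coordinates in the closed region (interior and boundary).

81

The shoelace formula gives twice the area as |(18·(-15) − 12·11) + (12·19 − 14·(-15)) + (14·11 − 18·19)| = 152, so the area is 76.
The number of boundary lattice points is Σ gcd(|Δx|,|Δy|) = gcd(6,26) + gcd(2,34) + gcd(4,8) = 2+2+4 = 8.
Pick's theorem gives I = A − B/2 + 1 = 76 − 8/2 + 1 = 73, so the closed region contains I + B = 73 + 8 = 81 lattice points.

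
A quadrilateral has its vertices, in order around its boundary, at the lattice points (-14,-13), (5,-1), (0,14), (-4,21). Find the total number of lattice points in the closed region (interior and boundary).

By the shoelace formula, twice the signed area is |[(-14)·(-1) − 5·(-13)] + [5·14 − 0·(-1)] + [0·21 − (-4)·14] + [(-4)·(-13) − (-14)·21]| = 551, so the area is 551/2.
Summing gcd(|Δx|,|Δy|) over the edges gives the boundary count: gcd(19,12) + gcd(5,15) + gcd(4,7) + gcd(10,34) = 1+5+1+2 = 9.
Pick's theorem gives I = A − B/2 + 1 = 551/2 − 9/2 + 1 = 272, so the closed region contains I + B = 272 + 9 = 281 lattice points.

281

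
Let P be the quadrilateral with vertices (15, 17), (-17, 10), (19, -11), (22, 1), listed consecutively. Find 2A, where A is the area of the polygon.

1056

Using the shoelace formula, 2A = |(15·10 − (-17)·17) + ((-17)·(-11) − 19·10) + (19·1 − 22·(-11)) + (22·17 − 15·1)| = 1056, so the area is 528.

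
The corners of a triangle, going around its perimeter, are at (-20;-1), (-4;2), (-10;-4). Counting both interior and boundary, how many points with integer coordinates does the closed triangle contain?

44

The shoelace formula gives twice the area as |[(-20)·2 − (-4)·(-1)] + [(-4)·(-4) − (-10)·2] + [(-10)·(-1) − (-20)·(-4)]| = 78, so the area is 39.
Along each edge there are gcd(|Δx|,|Δy|)+1 lattice points, so counting each shared vertex once the boundary has gcd(16,3) + gcd(6,6) + gcd(10,3) = 1+6+1 = 8.
Pick's theorem gives I = A − B/2 + 1 = 39 − 8/2 + 1 = 36, so the closed region contains I + B = 36 + 8 = 44 lattice points.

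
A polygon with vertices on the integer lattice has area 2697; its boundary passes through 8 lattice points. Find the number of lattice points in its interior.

2694

Pick's theorem A = I + B/2 − 1 rearranges to I = A − B/2 + 1 = 2697 − 8/2 + 1 = 2694.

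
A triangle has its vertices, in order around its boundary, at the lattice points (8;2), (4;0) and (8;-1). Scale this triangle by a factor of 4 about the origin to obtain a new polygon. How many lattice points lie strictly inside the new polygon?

85

The shoelace formula gives twice the area as |[8·0 − 4·2] + [4·(-1) − 8·0] + [8·2 − 8·(-1)]| = 12, so the area is 6.
Along each edge there are gcd(|Δx|,|Δy|)+1 lattice points, so counting each shared vertex once the boundary has gcd(4,2) + gcd(4,1) + gcd(0,3) = 2+1+3 = 6.
Scaling by 4 multiplies the area by 4² = 16 (so the new area is 96) and multiplies the boundary lattice-point count by 4, giving 24.
By Pick's theorem, the interior count of the dilated polygon is 96 − 24/2 + 1 = 85.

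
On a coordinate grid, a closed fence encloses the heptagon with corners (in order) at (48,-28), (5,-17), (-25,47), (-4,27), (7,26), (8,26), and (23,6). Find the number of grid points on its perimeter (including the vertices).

The number of boundary lattice points is Σ gcd(|Δx|,|Δy|) = gcd(43,11) + gcd(30,64) + gcd(21,20) + gcd(11,1) + gcd(1,0) + gcd(15,20) + gcd(25,34) = 1+2+1+1+1+5+1 = 12.

12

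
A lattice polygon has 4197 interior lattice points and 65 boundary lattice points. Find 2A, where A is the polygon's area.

By Pick's theorem, A = I + B/2 − 1 = 4197 + 65/2 − 1 = 8457/2.
Hence 2A = 8457.

8457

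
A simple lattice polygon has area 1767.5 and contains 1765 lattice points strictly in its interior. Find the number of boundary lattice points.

7

Pick's theorem gives A = I + B/2 − 1, so B = 2(A − I + 1) = 2(1767.5 − 1765 + 1) = 7.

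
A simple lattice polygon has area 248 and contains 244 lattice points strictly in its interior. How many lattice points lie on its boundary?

Pick's theorem gives A = I + B/2 − 1, so B = 2(A − I + 1) = 2(248 − 244 + 1) = 10.

10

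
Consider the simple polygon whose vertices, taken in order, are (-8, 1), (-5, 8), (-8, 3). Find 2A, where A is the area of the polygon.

6

Using the shoelace formula, 2A = |[(-8)·8 − (-5)·1] + [(-5)·3 − (-8)·8] + [(-8)·1 − (-8)·3]| = 6, so the area is 3.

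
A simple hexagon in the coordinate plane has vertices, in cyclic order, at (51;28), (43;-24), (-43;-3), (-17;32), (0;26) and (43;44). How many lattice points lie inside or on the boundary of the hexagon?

3817

By the shoelace formula, twice the signed area is |(51·(-24) − 43·28) + (43·(-3) − (-43)·(-24)) + ((-43)·32 − (-17)·(-3)) + ((-17)·26 − 0·32) + (0·44 − 43·26) + (43·28 − 51·44)| = 7616, so the area is 3808.
Summing gcd(|Δx|,|Δy|) over the edges gives the boundary count: gcd(8,52) + gcd(86,21) + gcd(26,35) + gcd(17,6) + gcd(43,18) + gcd(8,16) = 4+1+1+1+1+8 = 16.
Pick's theorem gives I = A − B/2 + 1 = 3808 − 16/2 + 1 = 3801, so the closed region contains I + B = 3801 + 16 = 3817 lattice points.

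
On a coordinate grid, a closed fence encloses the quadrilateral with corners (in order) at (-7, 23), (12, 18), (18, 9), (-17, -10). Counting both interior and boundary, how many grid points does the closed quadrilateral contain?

557

The shoelace formula gives twice the area as |[(-7)·18 − 12·23] + [12·9 − 18·18] + [18·(-10) − (-17)·9] + [(-17)·23 − (-7)·(-10)]| = 1106, so the area is 553.
Along each edge there are gcd(|Δx|,|Δy|)+1 lattice points, so counting each shared vertex once the boundary has gcd(19,5) + gcd(6,9) + gcd(35,19) + gcd(10,33) = 1+3+1+1 = 6.
Pick's theorem gives I = A − B/2 + 1 = 553 − 6/2 + 1 = 551, so the closed region contains I + B = 551 + 6 = 557 lattice points.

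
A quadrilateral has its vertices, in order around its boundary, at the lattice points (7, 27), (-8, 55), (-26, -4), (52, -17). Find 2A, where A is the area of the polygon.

The shoelace formula gives twice the area as |[7·55 − (-8)·27] + [(-8)·(-4) − (-26)·55] + [(-26)·(-17) − 52·(-4)] + [52·27 − 7·(-17)]| = 4236, so the area is 2118.

4236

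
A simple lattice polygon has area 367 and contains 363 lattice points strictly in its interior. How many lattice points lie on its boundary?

10

Pick's theorem gives A = I + B/2 − 1, so B = 2(A − I + 1) = 2(367 − 363 + 1) = 10.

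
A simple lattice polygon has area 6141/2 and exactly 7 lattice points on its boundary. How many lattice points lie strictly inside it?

3068

Pick's theorem A = I + B/2 − 1 rearranges to I = A − B/2 + 1 = 6141/2 − 7/2 + 1 = 3068.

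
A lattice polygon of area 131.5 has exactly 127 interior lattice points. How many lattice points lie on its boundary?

Pick's theorem gives A = I + B/2 − 1, so B = 2(A − I + 1) = 2(131.5 − 127 + 1) = 11.

11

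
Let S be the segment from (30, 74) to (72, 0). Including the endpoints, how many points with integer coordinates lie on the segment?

The number of lattice points on a segment between lattice points is gcd(|Δx|,|Δy|) + 1 = gcd(42,74) + 1 = 2 + 1 = 3.

3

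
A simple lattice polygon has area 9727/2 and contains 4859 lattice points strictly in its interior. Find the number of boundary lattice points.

Pick's theorem gives A = I + B/2 − 1, so B = 2(A − I + 1) = 2(9727/2 − 4859 + 1) = 11.

11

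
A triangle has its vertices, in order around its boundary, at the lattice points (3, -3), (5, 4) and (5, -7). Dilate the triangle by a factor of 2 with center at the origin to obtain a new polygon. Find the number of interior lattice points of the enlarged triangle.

The shoelace formula gives twice the area as |[3·4 − 5·(-3)] + [5·(-7) − 5·4] + [5·(-3) − 3·(-7)]| = 22, so the area is 11.
Along each edge there are gcd(|Δx|,|Δy|)+1 lattice points, so counting each shared vertex once the boundary has gcd(2,7) + gcd(0,11) + gcd(2,4) = 1+11+2 = 14.
Scaling by 2 multiplies the area by 2² = 4 (so the new area is 44) and multiplies the boundary lattice-point count by 2, giving 28.
By Pick's theorem, the interior count of the dilated polygon is 44 − 28/2 + 1 = 31.

31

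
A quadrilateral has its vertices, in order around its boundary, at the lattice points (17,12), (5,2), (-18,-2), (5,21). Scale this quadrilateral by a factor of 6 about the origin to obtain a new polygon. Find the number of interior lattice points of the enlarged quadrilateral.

Using the shoelace formula, 2A = |[17·2 − 5·12] + [5·(-2) − (-18)·2] + [(-18)·21 − 5·(-2)] + [5·12 − 17·21]| = 665, so the area is 665/2.
Along each edge there are gcd(|Δx|,|Δy|)+1 lattice points, so counting each shared vertex once the boundary has gcd(12,10) + gcd(23,4) + gcd(23,23) + gcd(12,9) = 2+1+23+3 = 29.
Scaling by 6 multiplies the area by 6² = 36 (so the new area is 11970) and multiplies the boundary lattice-point count by 6, giving 174.
By Pick's theorem, the interior count of the dilated polygon is 11970 − 174/2 + 1 = 11884.

11884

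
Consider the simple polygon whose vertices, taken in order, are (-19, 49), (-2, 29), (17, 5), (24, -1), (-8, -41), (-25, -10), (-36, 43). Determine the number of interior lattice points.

2700

The shoelace formula gives twice the area as |[(-19)·29 − (-2)·49] + [(-2)·5 − 17·29] + [17·(-1) − 24·5] + [24·(-41) − (-8)·(-1)] + [(-8)·(-10) − (-25)·(-41)] + [(-25)·43 − (-36)·(-10)] + [(-36)·49 − (-19)·43]| = 5412, so the area is 2706.
The number of boundary lattice points is Σ gcd(|Δx|,|Δy|) = gcd(17,20) + gcd(19,24) + gcd(7,6) + gcd(32,40) + gcd(17,31) + gcd(11,53) + gcd(17,6) = 1+1+1+8+1+1+1 = 14.
Pick's theorem gives I = A − B/2 + 1 = 2706 − 14/2 + 1 = 2700.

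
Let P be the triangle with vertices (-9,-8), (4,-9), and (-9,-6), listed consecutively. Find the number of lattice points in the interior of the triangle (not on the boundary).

12

By the shoelace formula, twice the signed area is |((-9)·(-9) − 4·(-8)) + (4·(-6) − (-9)·(-9)) + ((-9)·(-8) − (-9)·(-6))| = 26, so the area is 13.
Summing gcd(|Δx|,|Δy|) over the edges gives the boundary count: gcd(13,1) + gcd(13,3) + gcd(0,2) = 1+1+2 = 4.
Pick's theorem gives I = A − B/2 + 1 = 13 − 4/2 + 1 = 12.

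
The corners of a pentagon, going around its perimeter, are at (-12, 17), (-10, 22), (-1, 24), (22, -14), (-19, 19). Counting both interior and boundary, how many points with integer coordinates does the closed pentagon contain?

388

By the shoelace formula, twice the signed area is |[(-12)·22 − (-10)·17] + [(-10)·24 − (-1)·22] + [(-1)·(-14) − 22·24] + [22·19 − (-19)·(-14)] + [(-19)·17 − (-12)·19]| = 769, so the area is 769/2.
Summing gcd(|Δx|,|Δy|) over the edges gives the boundary count: gcd(2,5) + gcd(9,2) + gcd(23,38) + gcd(41,33) + gcd(7,2) = 1+1+1+1+1 = 5.
Pick's theorem gives I = A − B/2 + 1 = 769/2 − 5/2 + 1 = 383, so the closed region contains I + B = 383 + 5 = 388 lattice points.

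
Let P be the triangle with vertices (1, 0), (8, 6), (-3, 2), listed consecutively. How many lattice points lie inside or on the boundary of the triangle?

22

By the shoelace formula, twice the signed area is |[1·6 − 8·0] + [8·2 − (-3)·6] + [(-3)·0 − 1·2]| = 38, so the area is 19.
The number of boundary lattice points is Σ gcd(|Δx|,|Δy|) = gcd(7,6) + gcd(11,4) + gcd(4,2) = 1+1+2 = 4.
Pick's theorem gives I = A − B/2 + 1 = 19 − 4/2 + 1 = 18, so the closed region contains I + B = 18 + 4 = 22 lattice points.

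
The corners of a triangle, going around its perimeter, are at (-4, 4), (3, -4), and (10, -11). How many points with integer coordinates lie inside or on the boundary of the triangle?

9

Using the shoelace formula, 2A = |[(-4)·(-4) − 3·4] + [3·(-11) − 10·(-4)] + [10·4 − (-4)·(-11)]| = 7, so the area is 7/2.
Along each edge there are gcd(|Δx|,|Δy|)+1 lattice points, so counting each shared vertex once the boundary has gcd(7,8) + gcd(7,7) + gcd(14,15) = 1+7+1 = 9.
Pick's theorem gives I = A − B/2 + 1 = 7/2 − 9/2 + 1 = 0, so the closed region contains I + B = 0 + 9 = 9 lattice points.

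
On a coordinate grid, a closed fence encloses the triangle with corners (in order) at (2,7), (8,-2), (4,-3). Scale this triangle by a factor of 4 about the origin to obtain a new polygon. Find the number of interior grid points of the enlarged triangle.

325

By the shoelace formula, twice the signed area is |(2·(-2) − 8·7) + (8·(-3) − 4·(-2)) + (4·7 − 2·(-3))| = 42, so the area is 21.
Summing gcd(|Δx|,|Δy|) over the edges gives the boundary count: gcd(6,9) + gcd(4,1) + gcd(2,10) = 3+1+2 = 6.
Scaling by 4 multiplies the area by 4² = 16 (so the new area is 336) and multiplies the boundary lattice-point count by 4, giving 24.
By Pick's theorem, the interior count of the dilated polygon is 336 − 24/2 + 1 = 325.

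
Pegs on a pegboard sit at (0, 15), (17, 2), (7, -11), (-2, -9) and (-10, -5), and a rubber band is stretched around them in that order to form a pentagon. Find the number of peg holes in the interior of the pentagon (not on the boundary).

378

The shoelace formula gives twice the area as |[0·2 − 17·15] + [17·(-11) − 7·2] + [7·(-9) − (-2)·(-11)] + [(-2)·(-5) − (-10)·(-9)] + [(-10)·15 − 0·(-5)]| = 771, so the area is 385.5.
Summing gcd(|Δx|,|Δy|) over the edges gives the boundary count: gcd(17,13) + gcd(10,13) + gcd(9,2) + gcd(8,4) + gcd(10,20) = 1+1+1+4+10 = 17.
By Pick's theorem A = I + B/2 − 1, so I = 385.5 − 17/2 + 1 = 378.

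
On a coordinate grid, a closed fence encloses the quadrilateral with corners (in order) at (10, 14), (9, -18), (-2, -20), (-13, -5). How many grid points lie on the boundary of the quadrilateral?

4

Along each edge there are gcd(|Δx|,|Δy|)+1 lattice points, so counting each shared vertex once the boundary has gcd(1,32) + gcd(11,2) + gcd(11,15) + gcd(23,19) = 1+1+1+1 = 4.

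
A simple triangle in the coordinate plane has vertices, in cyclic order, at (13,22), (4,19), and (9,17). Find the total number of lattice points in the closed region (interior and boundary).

20

The shoelace formula gives twice the area as |(13·19 − 4·22) + (4·17 − 9·19) + (9·22 − 13·17)| = 33, so the area is 16.5.
Summing gcd(|Δx|,|Δy|) over the edges gives the boundary count: gcd(9,3) + gcd(5,2) + gcd(4,5) = 3+1+1 = 5.
Pick's theorem gives I = A − B/2 + 1 = 16.5 − 5/2 + 1 = 15, so the closed region contains I + B = 15 + 5 = 20 lattice points.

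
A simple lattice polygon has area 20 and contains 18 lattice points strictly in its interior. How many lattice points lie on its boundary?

6

Pick's theorem gives A = I + B/2 − 1, so B = 2(A − I + 1) = 2(20 − 18 + 1) = 6.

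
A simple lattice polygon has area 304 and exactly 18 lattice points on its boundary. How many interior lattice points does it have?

From Pick's theorem, I = A − B/2 + 1 = 304 − 18/2 + 1 = 296.

296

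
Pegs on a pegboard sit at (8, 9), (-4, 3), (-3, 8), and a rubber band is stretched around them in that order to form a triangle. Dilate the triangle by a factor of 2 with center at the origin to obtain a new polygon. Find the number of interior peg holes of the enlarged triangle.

By the shoelace formula, twice the signed area is |(8·3 − (-4)·9) + ((-4)·8 − (-3)·3) + ((-3)·9 − 8·8)| = 54, so the area is 27.
Summing gcd(|Δx|,|Δy|) over the edges gives the boundary count: gcd(12,6) + gcd(1,5) + gcd(11,1) = 6+1+1 = 8.
Scaling by 2 multiplies the area by 2² = 4 (so the new area is 108) and multiplies the boundary lattice-point count by 2, giving 16.
By Pick's theorem, the interior count of the dilated polygon is 108 − 16/2 + 1 = 101.

101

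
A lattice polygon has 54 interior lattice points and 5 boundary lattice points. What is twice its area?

111

By Pick's theorem, A = I + B/2 − 1 = 54 + 5/2 − 1 = 111/2.
Hence 2A = 111.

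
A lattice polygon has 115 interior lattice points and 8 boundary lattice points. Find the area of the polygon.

Pick's theorem states A = I + B/2 − 1, so A = 115 + 8/2 − 1 = 118.

118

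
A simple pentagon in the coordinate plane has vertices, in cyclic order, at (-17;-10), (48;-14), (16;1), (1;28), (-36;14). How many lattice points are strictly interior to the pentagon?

1526

The shoelace formula gives twice the area as |((-17)·(-14) − 48·(-10)) + (48·1 − 16·(-14)) + (16·28 − 1·1) + (1·14 − (-36)·28) + ((-36)·(-10) − (-17)·14)| = 3057, so the area is 3057/2.
The number of boundary lattice points is Σ gcd(|Δx|,|Δy|) = gcd(65,4) + gcd(32,15) + gcd(15,27) + gcd(37,14) + gcd(19,24) = 1+1+3+1+1 = 7.
By Pick's theorem A = I + B/2 − 1, so I = 3057/2 − 7/2 + 1 = 1526.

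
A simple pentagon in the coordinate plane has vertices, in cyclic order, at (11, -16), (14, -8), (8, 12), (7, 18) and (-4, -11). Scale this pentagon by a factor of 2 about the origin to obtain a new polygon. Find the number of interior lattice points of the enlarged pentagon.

The shoelace formula gives twice the area as |[11·(-8) − 14·(-16)] + [14·12 − 8·(-8)] + [8·18 − 7·12] + [7·(-11) − (-4)·18] + [(-4)·(-16) − 11·(-11)]| = 608, so the area is 304.
Summing gcd(|Δx|,|Δy|) over the edges gives the boundary count: gcd(3,8) + gcd(6,20) + gcd(1,6) + gcd(11,29) + gcd(15,5) = 1+2+1+1+5 = 10.
Scaling by 2 multiplies the area by 2² = 4 (so the new area is 1216) and multiplies the boundary lattice-point count by 2, giving 20.
By Pick's theorem, the interior count of the dilated polygon is 1216 − 20/2 + 1 = 1207.

1207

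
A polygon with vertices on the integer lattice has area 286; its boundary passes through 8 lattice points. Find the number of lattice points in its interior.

From Pick's theorem, I = A − B/2 + 1 = 286 − 8/2 + 1 = 283.

283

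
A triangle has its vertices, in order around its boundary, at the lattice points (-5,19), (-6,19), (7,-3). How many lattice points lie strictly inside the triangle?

10

The shoelace formula gives twice the area as |[(-5)·19 − (-6)·19] + [(-6)·(-3) − 7·19] + [7·19 − (-5)·(-3)]| = 22, so the area is 11.
The number of boundary lattice points is Σ gcd(|Δx|,|Δy|) = gcd(1,0) + gcd(13,22) + gcd(12,22) = 1+1+2 = 4.
Pick's theorem gives I = A − B/2 + 1 = 11 − 4/2 + 1 = 10.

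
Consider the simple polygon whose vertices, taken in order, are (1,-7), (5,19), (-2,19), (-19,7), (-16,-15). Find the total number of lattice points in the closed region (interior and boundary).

Using the shoelace formula, 2A = |(1·19 − 5·(-7)) + (5·19 − (-2)·19) + ((-2)·7 − (-19)·19) + ((-19)·(-15) − (-16)·7) + ((-16)·(-7) − 1·(-15))| = 1058, so the area is 529.
The number of boundary lattice points is Σ gcd(|Δx|,|Δy|) = gcd(4,26) + gcd(7,0) + gcd(17,12) + gcd(3,22) + gcd(17,8) = 2+7+1+1+1 = 12.
Pick's theorem gives I = A − B/2 + 1 = 529 − 12/2 + 1 = 524, so the closed region contains I + B = 524 + 12 = 536 lattice points.

536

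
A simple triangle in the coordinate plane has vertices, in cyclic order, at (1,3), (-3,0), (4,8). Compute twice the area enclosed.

11

Using the shoelace formula, 2A = |[1·0 − (-3)·3] + [(-3)·8 − 4·0] + [4·3 − 1·8]| = 11, so the area is 11/2.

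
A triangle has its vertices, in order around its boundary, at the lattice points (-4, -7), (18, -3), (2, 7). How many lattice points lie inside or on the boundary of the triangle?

By the shoelace formula, twice the signed area is |[(-4)·(-3) − 18·(-7)] + [18·7 − 2·(-3)] + [2·(-7) − (-4)·7]| = 284, so the area is 142.
Along each edge there are gcd(|Δx|,|Δy|)+1 lattice points, so counting each shared vertex once the boundary has gcd(22,4) + gcd(16,10) + gcd(6,14) = 2+2+2 = 6.
Pick's theorem gives I = A − B/2 + 1 = 142 − 6/2 + 1 = 140, so the closed region contains I + B = 140 + 6 = 146 lattice points.

146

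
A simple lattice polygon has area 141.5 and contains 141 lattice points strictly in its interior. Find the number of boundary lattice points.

3

Pick's theorem gives A = I + B/2 − 1, so B = 2(A − I + 1) = 2(141.5 − 141 + 1) = 3.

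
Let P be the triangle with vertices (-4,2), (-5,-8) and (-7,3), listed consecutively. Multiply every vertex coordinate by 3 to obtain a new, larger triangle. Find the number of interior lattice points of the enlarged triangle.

The shoelace formula gives twice the area as |[(-4)·(-8) − (-5)·2] + [(-5)·3 − (-7)·(-8)] + [(-7)·2 − (-4)·3]| = 31, so the area is 31/2.
Along each edge there are gcd(|Δx|,|Δy|)+1 lattice points, so counting each shared vertex once the boundary has gcd(1,10) + gcd(2,11) + gcd(3,1) = 1+1+1 = 3.
Scaling by 3 multiplies the area by 3² = 9 (so the new area is 139.5) and multiplies the boundary lattice-point count by 3, giving 9.
By Pick's theorem, the interior count of the dilated polygon is 139.5 − 9/2 + 1 = 136.

136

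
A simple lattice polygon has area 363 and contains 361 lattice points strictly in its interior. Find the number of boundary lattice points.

6

Pick's theorem gives A = I + B/2 − 1, so B = 2(A − I + 1) = 2(363 − 361 + 1) = 6.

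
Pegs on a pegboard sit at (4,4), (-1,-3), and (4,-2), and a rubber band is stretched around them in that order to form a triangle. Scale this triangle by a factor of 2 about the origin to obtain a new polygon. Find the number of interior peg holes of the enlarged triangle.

53

Using the shoelace formula, 2A = |[4·(-3) − (-1)·4] + [(-1)·(-2) − 4·(-3)] + [4·4 − 4·(-2)]| = 30, so the area is 15.
Summing gcd(|Δx|,|Δy|) over the edges gives the boundary count: gcd(5,7) + gcd(5,1) + gcd(0,6) = 1+1+6 = 8.
Scaling by 2 multiplies the area by 2² = 4 (so the new area is 60) and multiplies the boundary lattice-point count by 2, giving 16.
By Pick's theorem, the interior count of the dilated polygon is 60 − 16/2 + 1 = 53.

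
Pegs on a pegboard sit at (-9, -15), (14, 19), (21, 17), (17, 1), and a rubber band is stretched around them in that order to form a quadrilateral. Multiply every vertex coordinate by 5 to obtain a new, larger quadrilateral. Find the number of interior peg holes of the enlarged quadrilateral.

7931

The shoelace formula gives twice the area as |((-9)·19 − 14·(-15)) + (14·17 − 21·19) + (21·1 − 17·17) + (17·(-15) − (-9)·1)| = 636, so the area is 318.
Summing gcd(|Δx|,|Δy|) over the edges gives the boundary count: gcd(23,34) + gcd(7,2) + gcd(4,16) + gcd(26,16) = 1+1+4+2 = 8.
Scaling by 5 multiplies the area by 5² = 25 (so the new area is 7950) and multiplies the boundary lattice-point count by 5, giving 40.
By Pick's theorem, the interior count of the dilated polygon is 7950 − 40/2 + 1 = 7931.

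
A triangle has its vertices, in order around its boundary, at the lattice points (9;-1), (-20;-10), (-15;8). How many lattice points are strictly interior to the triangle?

Using the shoelace formula, 2A = |(9·(-10) − (-20)·(-1)) + ((-20)·8 − (-15)·(-10)) + ((-15)·(-1) − 9·8)| = 477, so the area is 238.5.
The number of boundary lattice points is Σ gcd(|Δx|,|Δy|) = gcd(29,9) + gcd(5,18) + gcd(24,9) = 1+1+3 = 5.
By Pick's theorem A = I + B/2 − 1, so I = 238.5 − 5/2 + 1 = 237.

237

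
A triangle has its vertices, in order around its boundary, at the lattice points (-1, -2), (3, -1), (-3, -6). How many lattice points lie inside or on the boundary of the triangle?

10

By the shoelace formula, twice the signed area is |((-1)·(-1) − 3·(-2)) + (3·(-6) − (-3)·(-1)) + ((-3)·(-2) − (-1)·(-6))| = 14, so the area is 7.
The number of boundary lattice points is Σ gcd(|Δx|,|Δy|) = gcd(4,1) + gcd(6,5) + gcd(2,4) = 1+1+2 = 4.
Pick's theorem gives I = A − B/2 + 1 = 7 − 4/2 + 1 = 6, so the closed region contains I + B = 6 + 4 = 10 lattice points.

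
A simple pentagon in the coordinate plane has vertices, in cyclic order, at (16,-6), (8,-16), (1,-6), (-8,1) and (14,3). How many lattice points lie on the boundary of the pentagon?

7

Along each edge there are gcd(|Δx|,|Δy|)+1 lattice points, so counting each shared vertex once the boundary has gcd(8,10) + gcd(7,10) + gcd(9,7) + gcd(22,2) + gcd(2,9) = 2+1+1+2+1 = 7.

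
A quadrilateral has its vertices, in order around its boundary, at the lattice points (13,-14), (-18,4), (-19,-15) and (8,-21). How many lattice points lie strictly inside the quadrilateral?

The shoelace formula gives twice the area as |(13·4 − (-18)·(-14)) + ((-18)·(-15) − (-19)·4) + ((-19)·(-21) − 8·(-15)) + (8·(-14) − 13·(-21))| = 826, so the area is 413.
The number of boundary lattice points is Σ gcd(|Δx|,|Δy|) = gcd(31,18) + gcd(1,19) + gcd(27,6) + gcd(5,7) = 1+1+3+1 = 6.
By Pick's theorem A = I + B/2 − 1, so I = 413 − 6/2 + 1 = 411.

411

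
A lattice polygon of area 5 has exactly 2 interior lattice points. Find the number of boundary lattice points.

Pick's theorem gives A = I + B/2 − 1, so B = 2(A − I + 1) = 2(5 − 2 + 1) = 8.

8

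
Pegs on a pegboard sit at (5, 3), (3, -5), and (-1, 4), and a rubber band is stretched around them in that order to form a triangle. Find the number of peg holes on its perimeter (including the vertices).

Along each edge there are gcd(|Δx|,|Δy|)+1 lattice points, so counting each shared vertex once the boundary has gcd(2,8) + gcd(4,9) + gcd(6,1) = 2+1+1 = 4.

4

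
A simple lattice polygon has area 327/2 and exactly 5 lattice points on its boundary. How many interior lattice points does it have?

162

From Pick's theorem, I = A − B/2 + 1 = 327/2 − 5/2 + 1 = 162.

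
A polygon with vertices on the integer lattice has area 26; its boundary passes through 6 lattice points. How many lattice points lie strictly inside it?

Pick's theorem A = I + B/2 − 1 rearranges to I = A − B/2 + 1 = 26 − 6/2 + 1 = 24.

24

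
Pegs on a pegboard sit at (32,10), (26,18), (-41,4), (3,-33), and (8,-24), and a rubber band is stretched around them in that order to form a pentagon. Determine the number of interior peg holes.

Using the shoelace formula, 2A = |(32·18 − 26·10) + (26·4 − (-41)·18) + ((-41)·(-33) − 3·4) + (3·(-24) − 8·(-33)) + (8·10 − 32·(-24))| = 3539, so the area is 1769.5.
Along each edge there are gcd(|Δx|,|Δy|)+1 lattice points, so counting each shared vertex once the boundary has gcd(6,8) + gcd(67,14) + gcd(44,37) + gcd(5,9) + gcd(24,34) = 2+1+1+1+2 = 7.
By Pick's theorem A = I + B/2 − 1, so I = 1769.5 − 7/2 + 1 = 1767.

1767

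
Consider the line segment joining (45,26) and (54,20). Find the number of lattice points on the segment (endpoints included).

4

The number of lattice points on a segment between lattice points is gcd(|Δx|,|Δy|) + 1 = gcd(9,6) + 1 = 3 + 1 = 4.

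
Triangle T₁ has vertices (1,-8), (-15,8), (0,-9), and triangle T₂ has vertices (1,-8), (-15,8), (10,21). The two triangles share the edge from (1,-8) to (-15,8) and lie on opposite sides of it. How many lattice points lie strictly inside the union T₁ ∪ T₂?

The union is the simple quadrilateral with vertices (1,-8), (0,-9), (-15,8), (10,21) in order.
Using the shoelace formula, 2A = |[1·(-9) − 0·(-8)] + [0·8 − (-15)·(-9)] + [(-15)·21 − 10·8] + [10·(-8) − 1·21]| = 640, so the area is 320.
Summing gcd(|Δx|,|Δy|) over the edges gives the boundary count: gcd(1,1) + gcd(15,17) + gcd(25,13) + gcd(9,29) = 1+1+1+1 = 4.
By Pick's theorem I = A − B/2 + 1 = 320 − 4/2 + 1 = 319.

319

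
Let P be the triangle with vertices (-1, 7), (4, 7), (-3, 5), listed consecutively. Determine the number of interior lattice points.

Using the shoelace formula, 2A = |((-1)·7 − 4·7) + (4·5 − (-3)·7) + ((-3)·7 − (-1)·5)| = 10, so the area is 5.
Along each edge there are gcd(|Δx|,|Δy|)+1 lattice points, so counting each shared vertex once the boundary has gcd(5,0) + gcd(7,2) + gcd(2,2) = 5+1+2 = 8.
By Pick's theorem A = I + B/2 − 1, so I = 5 − 8/2 + 1 = 2.

2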